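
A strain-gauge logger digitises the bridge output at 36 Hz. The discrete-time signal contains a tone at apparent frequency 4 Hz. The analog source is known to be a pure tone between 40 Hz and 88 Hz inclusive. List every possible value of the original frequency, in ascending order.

Frequencies that alias to 4 Hz are k·fs ± 4 Hz for integer k ≥ 0.
k=0: 4 Hz.
k=1: 32 Hz, 40 Hz.
k=2: 68 Hz, 76 Hz.
k=3: 104 Hz, 112 Hz.
Within [40 Hz, 88 Hz]: 40 Hz, 68 Hz, 76 Hz.

40 Hz, 68 Hz, 76 Hz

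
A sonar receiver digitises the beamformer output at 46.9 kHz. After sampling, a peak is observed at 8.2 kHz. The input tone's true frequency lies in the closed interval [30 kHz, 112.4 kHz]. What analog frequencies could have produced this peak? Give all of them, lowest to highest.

Frequencies that alias to 8.2 kHz are k·fs ± 8.2 kHz for integer k ≥ 0.
k=0: 8.2 kHz.
k=1: 38.7 kHz, 55.1 kHz.
k=2: 85.6 kHz, 102 kHz.
k=3: 132.5 kHz, 148.9 kHz.
Within [30 kHz, 112.4 kHz]: 38.7 kHz, 55.1 kHz, 85.6 kHz, 102 kHz.

38.7 kHz, 55.1 kHz, 85.6 kHz, 102 kHz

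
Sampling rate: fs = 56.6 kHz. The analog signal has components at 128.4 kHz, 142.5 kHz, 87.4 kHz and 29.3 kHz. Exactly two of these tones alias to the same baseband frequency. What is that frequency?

fs/2 = 28.3 kHz.
128.4 kHz mod fs = 15.2 kHz.
15.2 kHz ≤ fs/2 = 28.3 kHz, appears at 15.2 kHz.
142.5 kHz mod fs = 29.3 kHz.
29.3 kHz > fs/2 = 28.3 kHz, folds to fs − 29.3 kHz = 27.3 kHz.
87.4 kHz mod fs = 30.8 kHz.
30.8 kHz > fs/2 = 28.3 kHz, folds to fs − 30.8 kHz = 25.8 kHz.
29.3 kHz > fs/2 = 28.3 kHz, folds to fs − 29.3 kHz = 27.3 kHz.
29.3 kHz and 142.5 kHz both map to 27.3 kHz.

27.3 kHz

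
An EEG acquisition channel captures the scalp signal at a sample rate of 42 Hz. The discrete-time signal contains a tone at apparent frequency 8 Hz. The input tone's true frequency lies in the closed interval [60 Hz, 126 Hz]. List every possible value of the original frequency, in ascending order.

Frequencies that alias to 8 Hz are k·fs ± 8 Hz for integer k ≥ 0.
k=0: 8 Hz.
k=1: 34 Hz, 50 Hz.
k=2: 76 Hz, 92 Hz.
k=3: 118 Hz, 134 Hz.
k=4: 160 Hz, 176 Hz.
Within [60 Hz, 126 Hz]: 76 Hz, 92 Hz, 118 Hz.

76 Hz, 92 Hz, 118 Hz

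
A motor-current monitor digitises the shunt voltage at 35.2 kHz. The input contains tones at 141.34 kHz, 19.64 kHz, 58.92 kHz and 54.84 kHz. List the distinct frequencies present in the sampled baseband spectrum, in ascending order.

fs/2 = 17.6 kHz.
141.34 kHz mod fs = 0.54 kHz.
0.54 kHz ≤ fs/2 = 17.6 kHz, appears at 0.54 kHz.
19.64 kHz > fs/2 = 17.6 kHz, folds to fs − 19.64 kHz = 15.56 kHz.
58.92 kHz mod fs = 23.72 kHz.
23.72 kHz > fs/2 = 17.6 kHz, folds to fs − 23.72 kHz = 11.48 kHz.
54.84 kHz mod fs = 19.64 kHz.
19.64 kHz > fs/2 = 17.6 kHz, folds to fs − 19.64 kHz = 15.56 kHz.
Distinct values: {0.54 kHz, 11.48 kHz, 15.56 kHz}.

0.54 kHz, 11.48 kHz, 15.56 kHz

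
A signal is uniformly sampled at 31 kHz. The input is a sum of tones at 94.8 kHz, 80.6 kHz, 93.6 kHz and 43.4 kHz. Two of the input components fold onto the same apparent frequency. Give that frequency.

fs/2 = 15.5 kHz.
94.8 kHz mod fs = 1.8 kHz.
1.8 kHz ≤ fs/2 = 15.5 kHz, appears at 1.8 kHz.
80.6 kHz mod fs = 18.6 kHz.
18.6 kHz > fs/2 = 15.5 kHz, folds to fs − 18.6 kHz = 12.4 kHz.
93.6 kHz mod fs = 0.6 kHz.
0.6 kHz ≤ fs/2 = 15.5 kHz, appears at 0.6 kHz.
43.4 kHz mod fs = 12.4 kHz.
12.4 kHz ≤ fs/2 = 15.5 kHz, appears at 12.4 kHz.
43.4 kHz and 80.6 kHz both map to 12.4 kHz.

12.4 kHz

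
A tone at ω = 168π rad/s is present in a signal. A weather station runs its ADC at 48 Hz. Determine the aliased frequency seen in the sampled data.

ω = 168π rad/s → f = ω/(2π) = 84 Hz.
84 Hz mod fs = 36 Hz.
36 Hz > fs/2 = 24 Hz, folds to fs − 36 Hz = 12 Hz.

12 Hz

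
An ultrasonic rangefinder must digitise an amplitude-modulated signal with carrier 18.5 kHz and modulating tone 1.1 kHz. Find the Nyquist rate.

39.2 kHz

AM sidebands sit at fc ± fm = 17.4 kHz and 19.6 kHz.
Highest-frequency component: 19.6 kHz.
Nyquist rate = 2 × 19.6 kHz = 39.2 kHz.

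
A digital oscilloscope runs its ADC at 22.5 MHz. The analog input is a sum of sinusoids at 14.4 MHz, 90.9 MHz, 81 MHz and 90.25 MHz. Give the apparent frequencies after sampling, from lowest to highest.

fs/2 = 11.25 MHz.
14.4 MHz > fs/2 = 11.25 MHz, folds to fs − 14.4 MHz = 8.1 MHz.
90.9 MHz mod fs = 0.9 MHz.
0.9 MHz ≤ fs/2 = 11.25 MHz, appears at 0.9 MHz.
81 MHz mod fs = 13.5 MHz.
13.5 MHz > fs/2 = 11.25 MHz, folds to fs − 13.5 MHz = 9 MHz.
90.25 MHz mod fs = 0.25 MHz.
0.25 MHz ≤ fs/2 = 11.25 MHz, appears at 0.25 MHz.
Distinct values: {0.25 MHz, 0.9 MHz, 8.1 MHz, 9 MHz}.

0.25 MHz, 0.9 MHz, 8.1 MHz, 9 MHz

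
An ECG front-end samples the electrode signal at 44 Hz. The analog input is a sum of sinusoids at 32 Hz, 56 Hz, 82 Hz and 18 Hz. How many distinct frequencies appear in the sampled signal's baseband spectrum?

fs/2 = 22 Hz.
32 Hz > fs/2 = 22 Hz, folds to fs − 32 Hz = 12 Hz.
56 Hz mod fs = 12 Hz.
12 Hz ≤ fs/2 = 22 Hz, appears at 12 Hz.
82 Hz mod fs = 38 Hz.
38 Hz > fs/2 = 22 Hz, folds to fs − 38 Hz = 6 Hz.
18 Hz ≤ fs/2 = 22 Hz, passes unchanged.
Distinct values: {6 Hz, 12 Hz, 18 Hz} → 3.

3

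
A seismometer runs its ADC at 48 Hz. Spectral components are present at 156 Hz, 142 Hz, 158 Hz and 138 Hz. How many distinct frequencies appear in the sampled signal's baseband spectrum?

4

fs/2 = 24 Hz.
156 Hz mod fs = 12 Hz.
12 Hz ≤ fs/2 = 24 Hz, appears at 12 Hz.
142 Hz mod fs = 46 Hz.
46 Hz > fs/2 = 24 Hz, folds to fs − 46 Hz = 2 Hz.
158 Hz mod fs = 14 Hz.
14 Hz ≤ fs/2 = 24 Hz, appears at 14 Hz.
138 Hz mod fs = 42 Hz.
42 Hz > fs/2 = 24 Hz, folds to fs − 42 Hz = 6 Hz.
Distinct values: {2 Hz, 6 Hz, 12 Hz, 14 Hz} → 4.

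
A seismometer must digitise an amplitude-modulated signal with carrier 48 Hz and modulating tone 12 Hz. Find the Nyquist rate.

AM sidebands sit at fc ± fm = 36 Hz and 60 Hz.
Highest-frequency component: 60 Hz.
Nyquist rate = 2 × 60 Hz = 120 Hz.

120 Hz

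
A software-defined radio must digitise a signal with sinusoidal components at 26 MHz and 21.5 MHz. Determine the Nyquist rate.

52 MHz

Highest-frequency component: 26 MHz.
Nyquist rate = 2 × 26 MHz = 52 MHz.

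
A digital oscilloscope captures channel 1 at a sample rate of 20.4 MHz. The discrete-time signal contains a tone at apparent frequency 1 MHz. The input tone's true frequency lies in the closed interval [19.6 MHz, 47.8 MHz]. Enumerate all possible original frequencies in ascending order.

Frequencies that alias to 1 MHz are k·fs ± 1 MHz for integer k ≥ 0.
k=0: 1 MHz.
k=1: 19.4 MHz, 21.4 MHz.
k=2: 39.8 MHz, 41.8 MHz.
k=3: 60.2 MHz, 62.2 MHz.
Within [19.6 MHz, 47.8 MHz]: 21.4 MHz, 39.8 MHz, 41.8 MHz.

21.4 MHz, 39.8 MHz, 41.8 MHz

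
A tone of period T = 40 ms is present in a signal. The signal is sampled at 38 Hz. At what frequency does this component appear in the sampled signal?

13 Hz

T = 40 ms → f = 1/T = 25 Hz.
25 Hz > fs/2 = 19 Hz, folds to fs − 25 Hz = 13 Hz.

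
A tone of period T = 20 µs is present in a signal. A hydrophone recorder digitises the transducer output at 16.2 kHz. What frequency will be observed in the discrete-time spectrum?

T = 20 µs → f = 1/T = 50 kHz.
50 kHz mod fs = 1.4 kHz.
1.4 kHz ≤ fs/2 = 8.1 kHz, appears at 1.4 kHz.

1.4 kHz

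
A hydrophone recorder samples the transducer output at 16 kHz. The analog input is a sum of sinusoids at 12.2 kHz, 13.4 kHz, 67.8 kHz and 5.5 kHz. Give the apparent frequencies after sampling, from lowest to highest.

fs/2 = 8 kHz.
12.2 kHz > fs/2 = 8 kHz, folds to fs − 12.2 kHz = 3.8 kHz.
13.4 kHz > fs/2 = 8 kHz, folds to fs − 13.4 kHz = 2.6 kHz.
67.8 kHz mod fs = 3.8 kHz.
3.8 kHz ≤ fs/2 = 8 kHz, appears at 3.8 kHz.
5.5 kHz ≤ fs/2 = 8 kHz, passes unchanged.
Distinct values: {2.6 kHz, 3.8 kHz, 5.5 kHz}.

2.6 kHz, 3.8 kHz, 5.5 kHz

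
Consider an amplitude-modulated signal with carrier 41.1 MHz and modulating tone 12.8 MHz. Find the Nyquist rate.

107.8 MHz

AM sidebands sit at fc ± fm = 28.3 MHz and 53.9 MHz.
Highest-frequency component: 53.9 MHz.
Nyquist rate = 2 × 53.9 MHz = 107.8 MHz.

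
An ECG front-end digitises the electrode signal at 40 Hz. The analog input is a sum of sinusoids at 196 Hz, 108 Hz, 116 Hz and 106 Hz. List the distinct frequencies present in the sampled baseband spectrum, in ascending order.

fs/2 = 20 Hz.
196 Hz mod fs = 36 Hz.
36 Hz > fs/2 = 20 Hz, folds to fs − 36 Hz = 4 Hz.
108 Hz mod fs = 28 Hz.
28 Hz > fs/2 = 20 Hz, folds to fs − 28 Hz = 12 Hz.
116 Hz mod fs = 36 Hz.
36 Hz > fs/2 = 20 Hz, folds to fs − 36 Hz = 4 Hz.
106 Hz mod fs = 26 Hz.
26 Hz > fs/2 = 20 Hz, folds to fs − 26 Hz = 14 Hz.
Distinct values: {4 Hz, 12 Hz, 14 Hz}.

4 Hz, 12 Hz, 14 Hz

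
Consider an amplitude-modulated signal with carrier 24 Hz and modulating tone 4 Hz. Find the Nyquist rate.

AM sidebands sit at fc ± fm = 20 Hz and 28 Hz.
Highest-frequency component: 28 Hz.
Nyquist rate = 2 × 28 Hz = 56 Hz.

56 Hz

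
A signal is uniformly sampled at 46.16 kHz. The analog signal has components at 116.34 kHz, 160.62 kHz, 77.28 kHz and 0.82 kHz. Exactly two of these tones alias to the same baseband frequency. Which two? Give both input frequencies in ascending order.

fs/2 = 23.08 kHz.
116.34 kHz mod fs = 24.02 kHz.
24.02 kHz > fs/2 = 23.08 kHz, folds to fs − 24.02 kHz = 22.14 kHz.
160.62 kHz mod fs = 22.14 kHz.
22.14 kHz ≤ fs/2 = 23.08 kHz, appears at 22.14 kHz.
77.28 kHz mod fs = 31.12 kHz.
31.12 kHz > fs/2 = 23.08 kHz, folds to fs − 31.12 kHz = 15.04 kHz.
0.82 kHz ≤ fs/2 = 23.08 kHz, passes unchanged.
116.34 kHz and 160.62 kHz both map to 22.14 kHz.

116.34 kHz, 160.62 kHz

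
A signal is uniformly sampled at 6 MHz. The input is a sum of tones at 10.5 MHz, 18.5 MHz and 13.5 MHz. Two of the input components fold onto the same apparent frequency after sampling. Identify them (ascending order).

10.5 MHz, 13.5 MHz

fs/2 = 3 MHz.
10.5 MHz mod fs = 4.5 MHz.
4.5 MHz > fs/2 = 3 MHz, folds to fs − 4.5 MHz = 1.5 MHz.
18.5 MHz mod fs = 0.5 MHz.
0.5 MHz ≤ fs/2 = 3 MHz, appears at 0.5 MHz.
13.5 MHz mod fs = 1.5 MHz.
1.5 MHz ≤ fs/2 = 3 MHz, appears at 1.5 MHz.
10.5 MHz and 13.5 MHz both map to 1.5 MHz.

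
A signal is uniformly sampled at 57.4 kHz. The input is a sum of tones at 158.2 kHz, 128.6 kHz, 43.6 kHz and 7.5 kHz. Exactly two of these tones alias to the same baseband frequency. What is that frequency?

fs/2 = 28.7 kHz.
158.2 kHz mod fs = 43.4 kHz.
43.4 kHz > fs/2 = 28.7 kHz, folds to fs − 43.4 kHz = 14 kHz.
128.6 kHz mod fs = 13.8 kHz.
13.8 kHz ≤ fs/2 = 28.7 kHz, appears at 13.8 kHz.
43.6 kHz > fs/2 = 28.7 kHz, folds to fs − 43.6 kHz = 13.8 kHz.
7.5 kHz ≤ fs/2 = 28.7 kHz, passes unchanged.
43.6 kHz and 128.6 kHz both map to 13.8 kHz.

13.8 kHz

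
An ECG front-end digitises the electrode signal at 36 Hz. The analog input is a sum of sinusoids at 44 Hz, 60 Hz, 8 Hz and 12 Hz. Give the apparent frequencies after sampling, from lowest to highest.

fs/2 = 18 Hz.
44 Hz mod fs = 8 Hz.
8 Hz ≤ fs/2 = 18 Hz, appears at 8 Hz.
60 Hz mod fs = 24 Hz.
24 Hz > fs/2 = 18 Hz, folds to fs − 24 Hz = 12 Hz.
8 Hz ≤ fs/2 = 18 Hz, passes unchanged.
12 Hz ≤ fs/2 = 18 Hz, passes unchanged.
Distinct values: {8 Hz, 12 Hz}.

8 Hz, 12 Hz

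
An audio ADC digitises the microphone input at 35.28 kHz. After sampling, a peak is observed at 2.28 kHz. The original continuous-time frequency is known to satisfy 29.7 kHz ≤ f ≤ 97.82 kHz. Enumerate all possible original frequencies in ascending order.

Frequencies that alias to 2.28 kHz are k·fs ± 2.28 kHz for integer k ≥ 0.
k=0: 2.28 kHz.
k=1: 33 kHz, 37.56 kHz.
k=2: 68.28 kHz, 72.84 kHz.
k=3: 103.56 kHz, 108.12 kHz.
Within [29.7 kHz, 97.82 kHz]: 33 kHz, 37.56 kHz, 68.28 kHz, 72.84 kHz.

33 kHz, 37.56 kHz, 68.28 kHz, 72.84 kHz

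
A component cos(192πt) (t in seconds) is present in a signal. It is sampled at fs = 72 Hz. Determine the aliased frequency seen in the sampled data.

ω = 192π rad/s → f = ω/(2π) = 96 Hz.
96 Hz mod fs = 24 Hz.
24 Hz ≤ fs/2 = 36 Hz, appears at 24 Hz.

24 Hz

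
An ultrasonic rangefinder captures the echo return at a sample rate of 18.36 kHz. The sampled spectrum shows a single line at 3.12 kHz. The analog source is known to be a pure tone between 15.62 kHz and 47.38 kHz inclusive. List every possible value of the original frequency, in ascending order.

Frequencies that alias to 3.12 kHz are k·fs ± 3.12 kHz for integer k ≥ 0.
k=0: 3.12 kHz.
k=1: 15.24 kHz, 21.48 kHz.
k=2: 33.6 kHz, 39.84 kHz.
k=3: 51.96 kHz, 58.2 kHz.
Within [15.62 kHz, 47.38 kHz]: 21.48 kHz, 33.6 kHz, 39.84 kHz.

21.48 kHz, 33.6 kHz, 39.84 kHz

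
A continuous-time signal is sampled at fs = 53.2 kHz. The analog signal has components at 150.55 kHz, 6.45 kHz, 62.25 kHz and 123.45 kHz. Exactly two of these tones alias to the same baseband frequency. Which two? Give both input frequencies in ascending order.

62.25 kHz, 150.55 kHz

fs/2 = 26.6 kHz.
150.55 kHz mod fs = 44.15 kHz.
44.15 kHz > fs/2 = 26.6 kHz, folds to fs − 44.15 kHz = 9.05 kHz.
6.45 kHz ≤ fs/2 = 26.6 kHz, passes unchanged.
62.25 kHz mod fs = 9.05 kHz.
9.05 kHz ≤ fs/2 = 26.6 kHz, appears at 9.05 kHz.
123.45 kHz mod fs = 17.05 kHz.
17.05 kHz ≤ fs/2 = 26.6 kHz, appears at 17.05 kHz.
62.25 kHz and 150.55 kHz both map to 9.05 kHz.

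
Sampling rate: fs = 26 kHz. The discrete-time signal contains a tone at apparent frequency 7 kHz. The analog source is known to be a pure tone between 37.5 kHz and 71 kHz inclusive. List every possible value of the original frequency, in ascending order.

45 kHz, 59 kHz, 71 kHz

Frequencies that alias to 7 kHz are k·fs ± 7 kHz for integer k ≥ 0.
k=0: 7 kHz.
k=1: 19 kHz, 33 kHz.
k=2: 45 kHz, 59 kHz.
k=3: 71 kHz, 85 kHz.
k=4: 97 kHz, 111 kHz.
Within [37.5 kHz, 71 kHz]: 45 kHz, 59 kHz, 71 kHz.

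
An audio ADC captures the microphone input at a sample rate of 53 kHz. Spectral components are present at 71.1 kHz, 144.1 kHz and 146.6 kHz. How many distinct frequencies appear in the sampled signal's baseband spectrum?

fs/2 = 26.5 kHz.
71.1 kHz mod fs = 18.1 kHz.
18.1 kHz ≤ fs/2 = 26.5 kHz, appears at 18.1 kHz.
144.1 kHz mod fs = 38.1 kHz.
38.1 kHz > fs/2 = 26.5 kHz, folds to fs − 38.1 kHz = 14.9 kHz.
146.6 kHz mod fs = 40.6 kHz.
40.6 kHz > fs/2 = 26.5 kHz, folds to fs − 40.6 kHz = 12.4 kHz.
Distinct values: {12.4 kHz, 14.9 kHz, 18.1 kHz} → 3.

3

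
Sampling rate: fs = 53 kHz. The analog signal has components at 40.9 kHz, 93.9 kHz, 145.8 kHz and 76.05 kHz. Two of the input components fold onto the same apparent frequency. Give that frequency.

12.1 kHz

fs/2 = 26.5 kHz.
40.9 kHz > fs/2 = 26.5 kHz, folds to fs − 40.9 kHz = 12.1 kHz.
93.9 kHz mod fs = 40.9 kHz.
40.9 kHz > fs/2 = 26.5 kHz, folds to fs − 40.9 kHz = 12.1 kHz.
145.8 kHz mod fs = 39.8 kHz.
39.8 kHz > fs/2 = 26.5 kHz, folds to fs − 39.8 kHz = 13.2 kHz.
76.05 kHz mod fs = 23.05 kHz.
23.05 kHz ≤ fs/2 = 26.5 kHz, appears at 23.05 kHz.
40.9 kHz and 93.9 kHz both map to 12.1 kHz.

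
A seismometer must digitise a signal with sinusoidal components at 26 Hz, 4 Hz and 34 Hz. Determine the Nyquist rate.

Highest-frequency component: 34 Hz.
Nyquist rate = 2 × 34 Hz = 68 Hz.

68 Hz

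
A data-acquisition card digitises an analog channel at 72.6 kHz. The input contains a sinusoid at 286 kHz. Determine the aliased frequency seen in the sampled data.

286 kHz mod fs = 68.2 kHz.
68.2 kHz > fs/2 = 36.3 kHz, folds to fs − 68.2 kHz = 4.4 kHz.

4.4 kHz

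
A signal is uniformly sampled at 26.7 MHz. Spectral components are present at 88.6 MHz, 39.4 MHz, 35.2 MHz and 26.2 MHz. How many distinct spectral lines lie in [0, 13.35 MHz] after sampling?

3

fs/2 = 13.35 MHz.
88.6 MHz mod fs = 8.5 MHz.
8.5 MHz ≤ fs/2 = 13.35 MHz, appears at 8.5 MHz.
39.4 MHz mod fs = 12.7 MHz.
12.7 MHz ≤ fs/2 = 13.35 MHz, appears at 12.7 MHz.
35.2 MHz mod fs = 8.5 MHz.
8.5 MHz ≤ fs/2 = 13.35 MHz, appears at 8.5 MHz.
26.2 MHz > fs/2 = 13.35 MHz, folds to fs − 26.2 MHz = 0.5 MHz.
Distinct values: {0.5 MHz, 8.5 MHz, 12.7 MHz} → 3.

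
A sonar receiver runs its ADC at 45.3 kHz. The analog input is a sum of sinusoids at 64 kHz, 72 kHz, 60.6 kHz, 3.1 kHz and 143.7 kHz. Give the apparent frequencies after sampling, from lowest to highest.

fs/2 = 22.65 kHz.
64 kHz mod fs = 18.7 kHz.
18.7 kHz ≤ fs/2 = 22.65 kHz, appears at 18.7 kHz.
72 kHz mod fs = 26.7 kHz.
26.7 kHz > fs/2 = 22.65 kHz, folds to fs − 26.7 kHz = 18.6 kHz.
60.6 kHz mod fs = 15.3 kHz.
15.3 kHz ≤ fs/2 = 22.65 kHz, appears at 15.3 kHz.
3.1 kHz ≤ fs/2 = 22.65 kHz, passes unchanged.
143.7 kHz mod fs = 7.8 kHz.
7.8 kHz ≤ fs/2 = 22.65 kHz, appears at 7.8 kHz.
Distinct values: {3.1 kHz, 7.8 kHz, 15.3 kHz, 18.6 kHz, 18.7 kHz}.

3.1 kHz, 7.8 kHz, 15.3 kHz, 18.6 kHz, 18.7 kHz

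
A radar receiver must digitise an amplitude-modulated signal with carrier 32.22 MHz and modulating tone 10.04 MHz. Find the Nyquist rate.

84.52 MHz

AM sidebands sit at fc ± fm = 22.18 MHz and 42.26 MHz.
Highest-frequency component: 42.26 MHz.
Nyquist rate = 2 × 42.26 MHz = 84.52 MHz.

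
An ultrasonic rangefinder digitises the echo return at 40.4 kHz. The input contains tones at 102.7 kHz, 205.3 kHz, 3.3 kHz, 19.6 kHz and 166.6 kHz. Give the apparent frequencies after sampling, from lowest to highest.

3.3 kHz, 5 kHz, 18.5 kHz, 19.6 kHz

fs/2 = 20.2 kHz.
102.7 kHz mod fs = 21.9 kHz.
21.9 kHz > fs/2 = 20.2 kHz, folds to fs − 21.9 kHz = 18.5 kHz.
205.3 kHz mod fs = 3.3 kHz.
3.3 kHz ≤ fs/2 = 20.2 kHz, appears at 3.3 kHz.
3.3 kHz ≤ fs/2 = 20.2 kHz, passes unchanged.
19.6 kHz ≤ fs/2 = 20.2 kHz, passes unchanged.
166.6 kHz mod fs = 5 kHz.
5 kHz ≤ fs/2 = 20.2 kHz, appears at 5 kHz.
Distinct values: {3.3 kHz, 5 kHz, 18.5 kHz, 19.6 kHz}.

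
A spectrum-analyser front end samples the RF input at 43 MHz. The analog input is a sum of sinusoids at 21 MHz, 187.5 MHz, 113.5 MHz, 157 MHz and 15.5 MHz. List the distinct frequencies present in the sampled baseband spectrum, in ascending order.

fs/2 = 21.5 MHz.
21 MHz ≤ fs/2 = 21.5 MHz, passes unchanged.
187.5 MHz mod fs = 15.5 MHz.
15.5 MHz ≤ fs/2 = 21.5 MHz, appears at 15.5 MHz.
113.5 MHz mod fs = 27.5 MHz.
27.5 MHz > fs/2 = 21.5 MHz, folds to fs − 27.5 MHz = 15.5 MHz.
157 MHz mod fs = 28 MHz.
28 MHz > fs/2 = 21.5 MHz, folds to fs − 28 MHz = 15 MHz.
15.5 MHz ≤ fs/2 = 21.5 MHz, passes unchanged.
Distinct values: {15 MHz, 15.5 MHz, 21 MHz}.

15 MHz, 15.5 MHz, 21 MHz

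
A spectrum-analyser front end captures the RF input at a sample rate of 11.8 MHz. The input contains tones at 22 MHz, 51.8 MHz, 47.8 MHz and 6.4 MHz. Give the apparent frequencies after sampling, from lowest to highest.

0.6 MHz, 1.6 MHz, 4.6 MHz, 5.4 MHz

fs/2 = 5.9 MHz.
22 MHz mod fs = 10.2 MHz.
10.2 MHz > fs/2 = 5.9 MHz, folds to fs − 10.2 MHz = 1.6 MHz.
51.8 MHz mod fs = 4.6 MHz.
4.6 MHz ≤ fs/2 = 5.9 MHz, appears at 4.6 MHz.
47.8 MHz mod fs = 0.6 MHz.
0.6 MHz ≤ fs/2 = 5.9 MHz, appears at 0.6 MHz.
6.4 MHz > fs/2 = 5.9 MHz, folds to fs − 6.4 MHz = 5.4 MHz.
Distinct values: {0.6 MHz, 1.6 MHz, 4.6 MHz, 5.4 MHz}.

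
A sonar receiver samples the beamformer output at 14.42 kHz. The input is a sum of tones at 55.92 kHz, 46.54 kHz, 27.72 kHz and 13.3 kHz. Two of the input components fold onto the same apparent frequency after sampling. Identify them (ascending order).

fs/2 = 7.21 kHz.
55.92 kHz mod fs = 12.66 kHz.
12.66 kHz > fs/2 = 7.21 kHz, folds to fs − 12.66 kHz = 1.76 kHz.
46.54 kHz mod fs = 3.28 kHz.
3.28 kHz ≤ fs/2 = 7.21 kHz, appears at 3.28 kHz.
27.72 kHz mod fs = 13.3 kHz.
13.3 kHz > fs/2 = 7.21 kHz, folds to fs − 13.3 kHz = 1.12 kHz.
13.3 kHz > fs/2 = 7.21 kHz, folds to fs − 13.3 kHz = 1.12 kHz.
13.3 kHz and 27.72 kHz both map to 1.12 kHz.

13.3 kHz, 27.72 kHz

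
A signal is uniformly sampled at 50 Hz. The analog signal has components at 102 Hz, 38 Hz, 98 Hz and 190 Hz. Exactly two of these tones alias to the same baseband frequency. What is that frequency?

2 Hz

fs/2 = 25 Hz.
102 Hz mod fs = 2 Hz.
2 Hz ≤ fs/2 = 25 Hz, appears at 2 Hz.
38 Hz > fs/2 = 25 Hz, folds to fs − 38 Hz = 12 Hz.
98 Hz mod fs = 48 Hz.
48 Hz > fs/2 = 25 Hz, folds to fs − 48 Hz = 2 Hz.
190 Hz mod fs = 40 Hz.
40 Hz > fs/2 = 25 Hz, folds to fs − 40 Hz = 10 Hz.
98 Hz and 102 Hz both map to 2 Hz.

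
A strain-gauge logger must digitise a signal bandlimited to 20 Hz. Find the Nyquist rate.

Nyquist rate = 2 × 20 Hz = 40 Hz.

40 Hz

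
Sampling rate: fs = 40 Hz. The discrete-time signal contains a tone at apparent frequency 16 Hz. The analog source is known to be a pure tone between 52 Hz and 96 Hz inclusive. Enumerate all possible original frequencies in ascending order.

56 Hz, 64 Hz, 96 Hz

Frequencies that alias to 16 Hz are k·fs ± 16 Hz for integer k ≥ 0.
k=0: 16 Hz.
k=1: 24 Hz, 56 Hz.
k=2: 64 Hz, 96 Hz.
k=3: 104 Hz, 136 Hz.
Within [52 Hz, 96 Hz]: 56 Hz, 64 Hz, 96 Hz.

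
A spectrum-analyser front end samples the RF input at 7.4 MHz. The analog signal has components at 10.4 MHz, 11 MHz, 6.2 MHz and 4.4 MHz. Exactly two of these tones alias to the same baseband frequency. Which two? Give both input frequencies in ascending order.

4.4 MHz, 10.4 MHz

fs/2 = 3.7 MHz.
10.4 MHz mod fs = 3 MHz.
3 MHz ≤ fs/2 = 3.7 MHz, appears at 3 MHz.
11 MHz mod fs = 3.6 MHz.
3.6 MHz ≤ fs/2 = 3.7 MHz, appears at 3.6 MHz.
6.2 MHz > fs/2 = 3.7 MHz, folds to fs − 6.2 MHz = 1.2 MHz.
4.4 MHz > fs/2 = 3.7 MHz, folds to fs − 4.4 MHz = 3 MHz.
4.4 MHz and 10.4 MHz both map to 3 MHz.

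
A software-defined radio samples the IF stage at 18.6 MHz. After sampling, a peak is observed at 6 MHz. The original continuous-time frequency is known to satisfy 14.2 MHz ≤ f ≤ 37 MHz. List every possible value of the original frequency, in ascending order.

Frequencies that alias to 6 MHz are k·fs ± 6 MHz for integer k ≥ 0.
k=0: 6 MHz.
k=1: 12.6 MHz, 24.6 MHz.
k=2: 31.2 MHz, 43.2 MHz.
k=3: 49.8 MHz, 61.8 MHz.
Within [14.2 MHz, 37 MHz]: 24.6 MHz, 31.2 MHz.

24.6 MHz, 31.2 MHz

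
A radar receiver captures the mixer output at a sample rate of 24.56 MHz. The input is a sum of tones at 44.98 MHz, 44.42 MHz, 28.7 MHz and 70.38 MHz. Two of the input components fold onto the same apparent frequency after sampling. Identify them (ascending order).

28.7 MHz, 44.98 MHz

fs/2 = 12.28 MHz.
44.98 MHz mod fs = 20.42 MHz.
20.42 MHz > fs/2 = 12.28 MHz, folds to fs − 20.42 MHz = 4.14 MHz.
44.42 MHz mod fs = 19.86 MHz.
19.86 MHz > fs/2 = 12.28 MHz, folds to fs − 19.86 MHz = 4.7 MHz.
28.7 MHz mod fs = 4.14 MHz.
4.14 MHz ≤ fs/2 = 12.28 MHz, appears at 4.14 MHz.
70.38 MHz mod fs = 21.26 MHz.
21.26 MHz > fs/2 = 12.28 MHz, folds to fs − 21.26 MHz = 3.3 MHz.
28.7 MHz and 44.98 MHz both map to 4.14 MHz.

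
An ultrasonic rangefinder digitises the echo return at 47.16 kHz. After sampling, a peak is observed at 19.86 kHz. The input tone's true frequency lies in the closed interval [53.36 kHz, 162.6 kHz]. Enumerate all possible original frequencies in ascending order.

Frequencies that alias to 19.86 kHz are k·fs ± 19.86 kHz for integer k ≥ 0.
k=0: 19.86 kHz.
k=1: 27.3 kHz, 67.02 kHz.
k=2: 74.46 kHz, 114.18 kHz.
k=3: 121.62 kHz, 161.34 kHz.
k=4: 168.78 kHz, 208.5 kHz.
Within [53.36 kHz, 162.6 kHz]: 67.02 kHz, 74.46 kHz, 114.18 kHz, 121.62 kHz, 161.34 kHz.

67.02 kHz, 74.46 kHz, 114.18 kHz, 121.62 kHz, 161.34 kHz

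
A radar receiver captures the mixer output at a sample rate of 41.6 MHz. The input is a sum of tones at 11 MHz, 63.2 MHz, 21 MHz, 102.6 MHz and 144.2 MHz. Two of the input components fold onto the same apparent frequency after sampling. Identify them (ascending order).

fs/2 = 20.8 MHz.
11 MHz ≤ fs/2 = 20.8 MHz, passes unchanged.
63.2 MHz mod fs = 21.6 MHz.
21.6 MHz > fs/2 = 20.8 MHz, folds to fs − 21.6 MHz = 20 MHz.
21 MHz > fs/2 = 20.8 MHz, folds to fs − 21 MHz = 20.6 MHz.
102.6 MHz mod fs = 19.4 MHz.
19.4 MHz ≤ fs/2 = 20.8 MHz, appears at 19.4 MHz.
144.2 MHz mod fs = 19.4 MHz.
19.4 MHz ≤ fs/2 = 20.8 MHz, appears at 19.4 MHz.
102.6 MHz and 144.2 MHz both map to 19.4 MHz.

102.6 MHz, 144.2 MHz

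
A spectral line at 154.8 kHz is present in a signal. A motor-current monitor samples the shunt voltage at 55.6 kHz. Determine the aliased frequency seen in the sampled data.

12 kHz

154.8 kHz mod fs = 43.6 kHz.
43.6 kHz > fs/2 = 27.8 kHz, folds to fs − 43.6 kHz = 12 kHz.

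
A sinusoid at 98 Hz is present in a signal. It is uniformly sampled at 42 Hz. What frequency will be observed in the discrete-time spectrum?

98 Hz mod fs = 14 Hz.
14 Hz ≤ fs/2 = 21 Hz, appears at 14 Hz.

14 Hz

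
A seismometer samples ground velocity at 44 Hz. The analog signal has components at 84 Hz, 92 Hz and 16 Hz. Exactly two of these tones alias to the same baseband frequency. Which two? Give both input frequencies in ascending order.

84 Hz, 92 Hz

fs/2 = 22 Hz.
84 Hz mod fs = 40 Hz.
40 Hz > fs/2 = 22 Hz, folds to fs − 40 Hz = 4 Hz.
92 Hz mod fs = 4 Hz.
4 Hz ≤ fs/2 = 22 Hz, appears at 4 Hz.
16 Hz ≤ fs/2 = 22 Hz, passes unchanged.
84 Hz and 92 Hz both map to 4 Hz.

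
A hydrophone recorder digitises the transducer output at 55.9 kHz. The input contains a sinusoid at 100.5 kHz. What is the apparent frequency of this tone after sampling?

100.5 kHz mod fs = 44.6 kHz.
44.6 kHz > fs/2 = 27.95 kHz, folds to fs − 44.6 kHz = 11.3 kHz.

11.3 kHz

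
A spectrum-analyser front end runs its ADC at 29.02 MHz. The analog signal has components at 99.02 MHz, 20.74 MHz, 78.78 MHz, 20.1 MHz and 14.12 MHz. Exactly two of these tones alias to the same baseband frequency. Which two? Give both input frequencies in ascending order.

20.74 MHz, 78.78 MHz

fs/2 = 14.51 MHz.
99.02 MHz mod fs = 11.96 MHz.
11.96 MHz ≤ fs/2 = 14.51 MHz, appears at 11.96 MHz.
20.74 MHz > fs/2 = 14.51 MHz, folds to fs − 20.74 MHz = 8.28 MHz.
78.78 MHz mod fs = 20.74 MHz.
20.74 MHz > fs/2 = 14.51 MHz, folds to fs − 20.74 MHz = 8.28 MHz.
20.1 MHz > fs/2 = 14.51 MHz, folds to fs − 20.1 MHz = 8.92 MHz.
14.12 MHz ≤ fs/2 = 14.51 MHz, passes unchanged.
20.74 MHz and 78.78 MHz both map to 8.28 MHz.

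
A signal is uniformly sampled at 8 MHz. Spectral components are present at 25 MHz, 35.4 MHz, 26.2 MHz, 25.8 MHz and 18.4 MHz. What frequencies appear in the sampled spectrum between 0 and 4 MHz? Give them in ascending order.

1 MHz, 1.8 MHz, 2.2 MHz, 2.4 MHz, 3.4 MHz

fs/2 = 4 MHz.
25 MHz mod fs = 1 MHz.
1 MHz ≤ fs/2 = 4 MHz, appears at 1 MHz.
35.4 MHz mod fs = 3.4 MHz.
3.4 MHz ≤ fs/2 = 4 MHz, appears at 3.4 MHz.
26.2 MHz mod fs = 2.2 MHz.
2.2 MHz ≤ fs/2 = 4 MHz, appears at 2.2 MHz.
25.8 MHz mod fs = 1.8 MHz.
1.8 MHz ≤ fs/2 = 4 MHz, appears at 1.8 MHz.
18.4 MHz mod fs = 2.4 MHz.
2.4 MHz ≤ fs/2 = 4 MHz, appears at 2.4 MHz.
Distinct values: {1 MHz, 1.8 MHz, 2.2 MHz, 2.4 MHz, 3.4 MHz}.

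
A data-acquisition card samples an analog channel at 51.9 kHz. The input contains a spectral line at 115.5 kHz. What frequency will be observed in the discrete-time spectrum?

11.7 kHz

115.5 kHz mod fs = 11.7 kHz.
11.7 kHz ≤ fs/2 = 25.95 kHz, appears at 11.7 kHz.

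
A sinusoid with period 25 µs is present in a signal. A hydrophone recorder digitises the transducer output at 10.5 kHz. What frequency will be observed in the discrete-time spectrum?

T = 25 µs → f = 1/T = 40 kHz.
40 kHz mod fs = 8.5 kHz.
8.5 kHz > fs/2 = 5.25 kHz, folds to fs − 8.5 kHz = 2 kHz.

2 kHz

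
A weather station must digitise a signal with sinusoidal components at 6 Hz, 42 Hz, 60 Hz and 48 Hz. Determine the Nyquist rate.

Highest-frequency component: 60 Hz.
Nyquist rate = 2 × 60 Hz = 120 Hz.

120 Hz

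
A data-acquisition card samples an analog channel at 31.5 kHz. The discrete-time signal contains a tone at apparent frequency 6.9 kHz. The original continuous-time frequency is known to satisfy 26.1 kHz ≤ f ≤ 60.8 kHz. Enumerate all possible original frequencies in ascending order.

Frequencies that alias to 6.9 kHz are k·fs ± 6.9 kHz for integer k ≥ 0.
k=0: 6.9 kHz.
k=1: 24.6 kHz, 38.4 kHz.
k=2: 56.1 kHz, 69.9 kHz.
k=3: 87.6 kHz, 101.4 kHz.
Within [26.1 kHz, 60.8 kHz]: 38.4 kHz, 56.1 kHz.

38.4 kHz, 56.1 kHz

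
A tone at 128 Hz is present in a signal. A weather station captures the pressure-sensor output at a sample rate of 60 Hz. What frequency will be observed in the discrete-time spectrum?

8 Hz

128 Hz mod fs = 8 Hz.
8 Hz ≤ fs/2 = 30 Hz, appears at 8 Hz.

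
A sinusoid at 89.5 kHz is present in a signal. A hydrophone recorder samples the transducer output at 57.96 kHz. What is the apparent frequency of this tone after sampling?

26.42 kHz

89.5 kHz mod fs = 31.54 kHz.
31.54 kHz > fs/2 = 28.98 kHz, folds to fs − 31.54 kHz = 26.42 kHz.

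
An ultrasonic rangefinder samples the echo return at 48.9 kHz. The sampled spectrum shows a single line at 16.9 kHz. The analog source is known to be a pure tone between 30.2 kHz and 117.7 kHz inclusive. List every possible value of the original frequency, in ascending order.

Frequencies that alias to 16.9 kHz are k·fs ± 16.9 kHz for integer k ≥ 0.
k=0: 16.9 kHz.
k=1: 32 kHz, 65.8 kHz.
k=2: 80.9 kHz, 114.7 kHz.
k=3: 129.8 kHz, 163.6 kHz.
Within [30.2 kHz, 117.7 kHz]: 32 kHz, 65.8 kHz, 80.9 kHz, 114.7 kHz.

32 kHz, 65.8 kHz, 80.9 kHz, 114.7 kHz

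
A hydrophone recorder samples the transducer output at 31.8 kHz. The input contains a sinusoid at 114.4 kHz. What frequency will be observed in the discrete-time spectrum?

12.8 kHz

114.4 kHz mod fs = 19 kHz.
19 kHz > fs/2 = 15.9 kHz, folds to fs − 19 kHz = 12.8 kHz.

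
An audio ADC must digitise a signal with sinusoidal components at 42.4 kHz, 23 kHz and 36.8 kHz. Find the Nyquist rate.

Highest-frequency component: 42.4 kHz.
Nyquist rate = 2 × 42.4 kHz = 84.8 kHz.

84.8 kHz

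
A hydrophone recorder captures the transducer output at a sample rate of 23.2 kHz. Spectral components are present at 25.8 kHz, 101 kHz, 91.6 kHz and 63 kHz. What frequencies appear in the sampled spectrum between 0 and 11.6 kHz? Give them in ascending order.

1.2 kHz, 2.6 kHz, 6.6 kHz, 8.2 kHz

fs/2 = 11.6 kHz.
25.8 kHz mod fs = 2.6 kHz.
2.6 kHz ≤ fs/2 = 11.6 kHz, appears at 2.6 kHz.
101 kHz mod fs = 8.2 kHz.
8.2 kHz ≤ fs/2 = 11.6 kHz, appears at 8.2 kHz.
91.6 kHz mod fs = 22 kHz.
22 kHz > fs/2 = 11.6 kHz, folds to fs − 22 kHz = 1.2 kHz.
63 kHz mod fs = 16.6 kHz.
16.6 kHz > fs/2 = 11.6 kHz, folds to fs − 16.6 kHz = 6.6 kHz.
Distinct values: {1.2 kHz, 2.6 kHz, 6.6 kHz, 8.2 kHz}.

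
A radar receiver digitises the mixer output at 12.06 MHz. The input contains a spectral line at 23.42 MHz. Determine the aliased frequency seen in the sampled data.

23.42 MHz mod fs = 11.36 MHz.
11.36 MHz > fs/2 = 6.03 MHz, folds to fs − 11.36 MHz = 0.7 MHz.

0.7 MHz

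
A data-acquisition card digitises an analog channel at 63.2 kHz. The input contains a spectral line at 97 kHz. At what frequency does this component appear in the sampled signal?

97 kHz mod fs = 33.8 kHz.
33.8 kHz > fs/2 = 31.6 kHz, folds to fs − 33.8 kHz = 29.4 kHz.

29.4 kHz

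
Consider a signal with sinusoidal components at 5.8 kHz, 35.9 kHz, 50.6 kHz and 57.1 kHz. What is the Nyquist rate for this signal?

Highest-frequency component: 57.1 kHz.
Nyquist rate = 2 × 57.1 kHz = 114.2 kHz.

114.2 kHz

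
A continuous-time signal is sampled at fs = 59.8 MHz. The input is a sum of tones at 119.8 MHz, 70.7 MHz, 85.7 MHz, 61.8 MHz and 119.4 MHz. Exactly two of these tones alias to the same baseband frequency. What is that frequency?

0.2 MHz

fs/2 = 29.9 MHz.
119.8 MHz mod fs = 0.2 MHz.
0.2 MHz ≤ fs/2 = 29.9 MHz, appears at 0.2 MHz.
70.7 MHz mod fs = 10.9 MHz.
10.9 MHz ≤ fs/2 = 29.9 MHz, appears at 10.9 MHz.
85.7 MHz mod fs = 25.9 MHz.
25.9 MHz ≤ fs/2 = 29.9 MHz, appears at 25.9 MHz.
61.8 MHz mod fs = 2 MHz.
2 MHz ≤ fs/2 = 29.9 MHz, appears at 2 MHz.
119.4 MHz mod fs = 59.6 MHz.
59.6 MHz > fs/2 = 29.9 MHz, folds to fs − 59.6 MHz = 0.2 MHz.
119.4 MHz and 119.8 MHz both map to 0.2 MHz.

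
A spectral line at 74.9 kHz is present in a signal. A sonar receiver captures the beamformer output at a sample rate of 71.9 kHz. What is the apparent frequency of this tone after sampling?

3 kHz

74.9 kHz mod fs = 3 kHz.
3 kHz ≤ fs/2 = 35.95 kHz, appears at 3 kHz.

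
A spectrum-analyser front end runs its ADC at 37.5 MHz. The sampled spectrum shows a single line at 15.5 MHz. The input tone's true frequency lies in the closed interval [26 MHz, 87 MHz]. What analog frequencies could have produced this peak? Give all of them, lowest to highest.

53 MHz, 59.5 MHz

Frequencies that alias to 15.5 MHz are k·fs ± 15.5 MHz for integer k ≥ 0.
k=0: 15.5 MHz.
k=1: 22 MHz, 53 MHz.
k=2: 59.5 MHz, 90.5 MHz.
k=3: 97 MHz, 128 MHz.
Within [26 MHz, 87 MHz]: 53 MHz, 59.5 MHz.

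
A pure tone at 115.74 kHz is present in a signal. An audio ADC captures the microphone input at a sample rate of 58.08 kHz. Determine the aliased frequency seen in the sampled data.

0.42 kHz

115.74 kHz mod fs = 57.66 kHz.
57.66 kHz > fs/2 = 29.04 kHz, folds to fs − 57.66 kHz = 0.42 kHz.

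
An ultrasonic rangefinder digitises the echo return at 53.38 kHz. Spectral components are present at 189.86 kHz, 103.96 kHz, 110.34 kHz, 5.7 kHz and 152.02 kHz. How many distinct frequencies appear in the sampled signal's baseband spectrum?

5

fs/2 = 26.69 kHz.
189.86 kHz mod fs = 29.72 kHz.
29.72 kHz > fs/2 = 26.69 kHz, folds to fs − 29.72 kHz = 23.66 kHz.
103.96 kHz mod fs = 50.58 kHz.
50.58 kHz > fs/2 = 26.69 kHz, folds to fs − 50.58 kHz = 2.8 kHz.
110.34 kHz mod fs = 3.58 kHz.
3.58 kHz ≤ fs/2 = 26.69 kHz, appears at 3.58 kHz.
5.7 kHz ≤ fs/2 = 26.69 kHz, passes unchanged.
152.02 kHz mod fs = 45.26 kHz.
45.26 kHz > fs/2 = 26.69 kHz, folds to fs − 45.26 kHz = 8.12 kHz.
Distinct values: {2.8 kHz, 3.58 kHz, 5.7 kHz, 8.12 kHz, 23.66 kHz} → 5.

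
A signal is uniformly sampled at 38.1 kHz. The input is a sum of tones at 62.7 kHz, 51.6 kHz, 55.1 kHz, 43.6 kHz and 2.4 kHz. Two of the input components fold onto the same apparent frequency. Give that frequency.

13.5 kHz

fs/2 = 19.05 kHz.
62.7 kHz mod fs = 24.6 kHz.
24.6 kHz > fs/2 = 19.05 kHz, folds to fs − 24.6 kHz = 13.5 kHz.
51.6 kHz mod fs = 13.5 kHz.
13.5 kHz ≤ fs/2 = 19.05 kHz, appears at 13.5 kHz.
55.1 kHz mod fs = 17 kHz.
17 kHz ≤ fs/2 = 19.05 kHz, appears at 17 kHz.
43.6 kHz mod fs = 5.5 kHz.
5.5 kHz ≤ fs/2 = 19.05 kHz, appears at 5.5 kHz.
2.4 kHz ≤ fs/2 = 19.05 kHz, passes unchanged.
51.6 kHz and 62.7 kHz both map to 13.5 kHz.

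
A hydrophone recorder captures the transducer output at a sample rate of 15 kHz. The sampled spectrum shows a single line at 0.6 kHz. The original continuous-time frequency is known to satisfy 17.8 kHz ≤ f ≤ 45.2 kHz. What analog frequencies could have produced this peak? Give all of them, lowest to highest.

Frequencies that alias to 0.6 kHz are k·fs ± 0.6 kHz for integer k ≥ 0.
k=0: 0.6 kHz.
k=1: 14.4 kHz, 15.6 kHz.
k=2: 29.4 kHz, 30.6 kHz.
k=3: 44.4 kHz, 45.6 kHz.
k=4: 59.4 kHz, 60.6 kHz.
Within [17.8 kHz, 45.2 kHz]: 29.4 kHz, 30.6 kHz, 44.4 kHz.

29.4 kHz, 30.6 kHz, 44.4 kHz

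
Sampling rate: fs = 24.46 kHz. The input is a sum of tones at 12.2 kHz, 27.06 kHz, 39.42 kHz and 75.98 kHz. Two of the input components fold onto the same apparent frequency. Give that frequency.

2.6 kHz

fs/2 = 12.23 kHz.
12.2 kHz ≤ fs/2 = 12.23 kHz, passes unchanged.
27.06 kHz mod fs = 2.6 kHz.
2.6 kHz ≤ fs/2 = 12.23 kHz, appears at 2.6 kHz.
39.42 kHz mod fs = 14.96 kHz.
14.96 kHz > fs/2 = 12.23 kHz, folds to fs − 14.96 kHz = 9.5 kHz.
75.98 kHz mod fs = 2.6 kHz.
2.6 kHz ≤ fs/2 = 12.23 kHz, appears at 2.6 kHz.
27.06 kHz and 75.98 kHz both map to 2.6 kHz.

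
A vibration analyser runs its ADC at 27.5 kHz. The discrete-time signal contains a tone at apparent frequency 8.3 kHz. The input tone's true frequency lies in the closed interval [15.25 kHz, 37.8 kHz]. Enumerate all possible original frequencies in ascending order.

19.2 kHz, 35.8 kHz

Frequencies that alias to 8.3 kHz are k·fs ± 8.3 kHz for integer k ≥ 0.
k=0: 8.3 kHz.
k=1: 19.2 kHz, 35.8 kHz.
k=2: 46.7 kHz, 63.3 kHz.
Within [15.25 kHz, 37.8 kHz]: 19.2 kHz, 35.8 kHz.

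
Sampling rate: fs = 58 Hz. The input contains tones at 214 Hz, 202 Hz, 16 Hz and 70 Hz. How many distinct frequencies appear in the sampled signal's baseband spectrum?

4

fs/2 = 29 Hz.
214 Hz mod fs = 40 Hz.
40 Hz > fs/2 = 29 Hz, folds to fs − 40 Hz = 18 Hz.
202 Hz mod fs = 28 Hz.
28 Hz ≤ fs/2 = 29 Hz, appears at 28 Hz.
16 Hz ≤ fs/2 = 29 Hz, passes unchanged.
70 Hz mod fs = 12 Hz.
12 Hz ≤ fs/2 = 29 Hz, appears at 12 Hz.
Distinct values: {12 Hz, 16 Hz, 18 Hz, 28 Hz} → 4.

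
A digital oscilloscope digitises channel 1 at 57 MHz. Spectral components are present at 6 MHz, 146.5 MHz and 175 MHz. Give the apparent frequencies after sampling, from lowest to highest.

fs/2 = 28.5 MHz.
6 MHz ≤ fs/2 = 28.5 MHz, passes unchanged.
146.5 MHz mod fs = 32.5 MHz.
32.5 MHz > fs/2 = 28.5 MHz, folds to fs − 32.5 MHz = 24.5 MHz.
175 MHz mod fs = 4 MHz.
4 MHz ≤ fs/2 = 28.5 MHz, appears at 4 MHz.
Distinct values: {4 MHz, 6 MHz, 24.5 MHz}.

4 MHz, 6 MHz, 24.5 MHz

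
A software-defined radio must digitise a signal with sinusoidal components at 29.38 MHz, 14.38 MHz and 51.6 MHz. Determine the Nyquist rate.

103.2 MHz

Highest-frequency component: 51.6 MHz.
Nyquist rate = 2 × 51.6 MHz = 103.2 MHz.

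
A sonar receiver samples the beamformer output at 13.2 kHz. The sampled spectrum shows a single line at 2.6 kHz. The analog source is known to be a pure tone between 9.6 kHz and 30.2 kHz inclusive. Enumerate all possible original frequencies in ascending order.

Frequencies that alias to 2.6 kHz are k·fs ± 2.6 kHz for integer k ≥ 0.
k=0: 2.6 kHz.
k=1: 10.6 kHz, 15.8 kHz.
k=2: 23.8 kHz, 29 kHz.
k=3: 37 kHz, 42.2 kHz.
Within [9.6 kHz, 30.2 kHz]: 10.6 kHz, 15.8 kHz, 23.8 kHz, 29 kHz.

10.6 kHz, 15.8 kHz, 23.8 kHz, 29 kHz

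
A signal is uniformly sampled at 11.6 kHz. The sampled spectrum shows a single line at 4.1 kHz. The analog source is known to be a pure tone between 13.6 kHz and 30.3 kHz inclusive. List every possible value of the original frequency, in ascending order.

Frequencies that alias to 4.1 kHz are k·fs ± 4.1 kHz for integer k ≥ 0.
k=0: 4.1 kHz.
k=1: 7.5 kHz, 15.7 kHz.
k=2: 19.1 kHz, 27.3 kHz.
k=3: 30.7 kHz, 38.9 kHz.
Within [13.6 kHz, 30.3 kHz]: 15.7 kHz, 19.1 kHz, 27.3 kHz.

15.7 kHz, 19.1 kHz, 27.3 kHz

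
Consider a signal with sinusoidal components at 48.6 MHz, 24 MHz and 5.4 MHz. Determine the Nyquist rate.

97.2 MHz

Highest-frequency component: 48.6 MHz.
Nyquist rate = 2 × 48.6 MHz = 97.2 MHz.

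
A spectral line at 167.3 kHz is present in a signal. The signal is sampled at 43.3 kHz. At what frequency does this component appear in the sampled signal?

5.9 kHz

167.3 kHz mod fs = 37.4 kHz.
37.4 kHz > fs/2 = 21.65 kHz, folds to fs − 37.4 kHz = 5.9 kHz.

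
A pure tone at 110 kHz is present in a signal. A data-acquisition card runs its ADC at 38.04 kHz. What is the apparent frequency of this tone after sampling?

110 kHz mod fs = 33.92 kHz.
33.92 kHz > fs/2 = 19.02 kHz, folds to fs − 33.92 kHz = 4.12 kHz.

4.12 kHz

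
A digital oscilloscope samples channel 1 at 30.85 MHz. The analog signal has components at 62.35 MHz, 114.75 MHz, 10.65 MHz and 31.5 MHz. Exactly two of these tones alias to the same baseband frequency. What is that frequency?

fs/2 = 15.425 MHz.
62.35 MHz mod fs = 0.65 MHz.
0.65 MHz ≤ fs/2 = 15.425 MHz, appears at 0.65 MHz.
114.75 MHz mod fs = 22.2 MHz.
22.2 MHz > fs/2 = 15.425 MHz, folds to fs − 22.2 MHz = 8.65 MHz.
10.65 MHz ≤ fs/2 = 15.425 MHz, passes unchanged.
31.5 MHz mod fs = 0.65 MHz.
0.65 MHz ≤ fs/2 = 15.425 MHz, appears at 0.65 MHz.
31.5 MHz and 62.35 MHz both map to 0.65 MHz.

0.65 MHz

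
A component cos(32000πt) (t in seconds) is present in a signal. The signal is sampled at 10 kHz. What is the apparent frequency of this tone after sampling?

ω = 32000π rad/s → f = ω/(2π) = 16000 Hz = 16 kHz.
16 kHz mod fs = 6 kHz.
6 kHz > fs/2 = 5 kHz, folds to fs − 6 kHz = 4 kHz.

4 kHz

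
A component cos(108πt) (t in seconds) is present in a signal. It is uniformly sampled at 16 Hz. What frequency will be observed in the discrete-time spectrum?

6 Hz

ω = 108π rad/s → f = ω/(2π) = 54 Hz.
54 Hz mod fs = 6 Hz.
6 Hz ≤ fs/2 = 8 Hz, appears at 6 Hz.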